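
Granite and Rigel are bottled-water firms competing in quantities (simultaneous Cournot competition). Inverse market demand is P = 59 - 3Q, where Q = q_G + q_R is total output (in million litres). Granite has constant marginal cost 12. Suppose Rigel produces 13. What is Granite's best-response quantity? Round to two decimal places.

1.33

With the rival's output fixed at 13, Granite's profit is π_G = (59 - 3·13 - 3q_G)q_G - (12q_G) = (20 - 3q_G)q_G - (12q_G).
∂π_G/∂q_G = 8 - 6q_G = 0, so q_G = 4/3.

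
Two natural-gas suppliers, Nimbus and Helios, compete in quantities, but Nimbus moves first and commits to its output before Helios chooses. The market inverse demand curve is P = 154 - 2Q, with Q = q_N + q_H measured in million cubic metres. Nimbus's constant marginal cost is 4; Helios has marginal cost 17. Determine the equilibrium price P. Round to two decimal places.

44.75

Solve by backward induction. Given q_N, the follower Helios maximises π_H = (154 - 2q_N - 2q_H)q_H - 17q_H.
Setting the follower's marginal profit to zero, 137 - 2q_N - 4q_H = 0, i.e. q_H = (137 - 2q_N)/4.
The leader anticipates this reaction. Substituting into P = 154 - 2Q gives P = 171/2 - q_N, so π_N = (171/2 - q_N)q_N - 4q_N.
The leader's first-order condition 163/2 - 2q_N = 0 yields q_N = 163/4.
Then q_H = (137 - 2·(163/4))/4 = 111/8.
Total output Q = 437/8, so price P = 154 - 2·(437/8) = 179/4.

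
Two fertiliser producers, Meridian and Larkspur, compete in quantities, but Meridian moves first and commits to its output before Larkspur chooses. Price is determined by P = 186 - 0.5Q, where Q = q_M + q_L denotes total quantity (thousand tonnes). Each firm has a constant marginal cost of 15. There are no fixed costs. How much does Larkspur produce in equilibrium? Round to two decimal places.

The follower Larkspur best-responds to any q_M: π_L = (186 - 0.5Q)q_L - 15q_L.
∂π_L/∂q_L = 171 - (1/2)q_M - q_L = 0 gives the reaction function q_L = (171 - (1/2)q_M).
Meridian substitutes q_L(q_M) into its own profit: π_M = q_M(186 - (1/2)q_M - (171 - (1/2)q_M)/2) - 15q_M = (201/2 - (1/4)q_M)q_M - 15q_M.
Leader FOC: 171/2 - (1/2)q_M = 0, so q_M = 171.
Then q_L = (171 - (1/2)·171) = 171/2.

85.50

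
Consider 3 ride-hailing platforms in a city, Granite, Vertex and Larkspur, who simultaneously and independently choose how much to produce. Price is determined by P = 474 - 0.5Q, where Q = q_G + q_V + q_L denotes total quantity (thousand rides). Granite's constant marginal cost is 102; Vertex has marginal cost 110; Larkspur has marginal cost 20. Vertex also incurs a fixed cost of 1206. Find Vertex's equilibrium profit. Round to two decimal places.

7638.50

Granite's profit: π_G = (474 - 0.5Q)q_G - (102q_G). Setting ∂π_G/∂q_G = 0: 372 - q_G - (1/2)(q_V + q_L) = 0.
Vertex's profit: π_V = (474 - 0.5Q)q_V - (110q_V). Setting ∂π_V/∂q_V = 0: 364 - q_V - (1/2)(q_G + q_L) = 0.
Larkspur's profit: π_L = (474 - 0.5Q)q_L - (20q_L). Setting ∂π_L/∂q_L = 0: 454 - q_L - (1/2)(q_G + q_V) = 0.
Adding the 3 first-order conditions: 1190 − 2Q = 0, so Q = 595.
Back-substituting: q_G = (372 − 595/2)/(1/2) = 149, q_V = (364 − 595/2)/(1/2) = 133, q_L = (454 − 595/2)/(1/2) = 313.
Price P = 474 - (1/2)·595 = 353/2.
Vertex's profit: (353/2 - 110)·133 - 1206 = 7638.5000.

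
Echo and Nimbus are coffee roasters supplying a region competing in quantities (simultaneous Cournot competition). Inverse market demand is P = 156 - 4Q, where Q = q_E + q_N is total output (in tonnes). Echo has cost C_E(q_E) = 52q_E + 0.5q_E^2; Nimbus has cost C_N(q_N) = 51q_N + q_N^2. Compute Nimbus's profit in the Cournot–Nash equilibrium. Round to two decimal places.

255.52

Echo's profit: π_E = (156 - 4Q)q_E - (52q_E + (1/2)q_E²). Setting ∂π_E/∂q_E = 0: 104 - 9q_E - 4(q_N) = 0.
Nimbus's profit: π_N = (156 - 4Q)q_N - (51q_N + q_N²). Setting ∂π_N/∂q_N = 0: 105 - 10q_N - 4(q_E) = 0.
Best responses: q_E = (104 - 4q_N)/9, q_N = (105 - 4q_E)/10.
Solving the pair: q_E = 310/37, q_N = 529/74.
Price P = 156 - 4·(1149/74) = 93.8919.
Nimbus's profit: 93.8919·(529/74) - 51·(529/74) - (529/74)² = 255.5159.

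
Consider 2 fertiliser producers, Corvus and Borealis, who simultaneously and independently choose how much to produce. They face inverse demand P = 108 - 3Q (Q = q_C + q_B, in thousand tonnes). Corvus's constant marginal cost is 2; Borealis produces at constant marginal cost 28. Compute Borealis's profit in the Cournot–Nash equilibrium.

Corvus's profit: π_C = (108 - 3Q)q_C - (2q_C). Setting ∂π_C/∂q_C = 0: 106 - 6q_C - 3(q_B) = 0.
Borealis's profit: π_B = (108 - 3Q)q_B - (28q_B). Setting ∂π_B/∂q_B = 0: 80 - 6q_B - 3(q_C) = 0.
Rearranging gives the reaction functions q_C = (106 - 3q_B)/6 and q_B = (80 - 3q_C)/6.
Substituting one into the other gives q_C = 44/3 and q_B = 6.
Price P = 108 - 3·(62/3) = 46.
Borealis's profit: (46 - 28)·6 = 108.

108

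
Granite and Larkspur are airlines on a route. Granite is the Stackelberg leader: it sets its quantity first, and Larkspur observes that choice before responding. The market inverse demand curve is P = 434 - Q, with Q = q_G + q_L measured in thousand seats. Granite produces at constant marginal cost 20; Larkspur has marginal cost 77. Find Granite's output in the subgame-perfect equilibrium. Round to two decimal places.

235.50

Solve by backward induction. Given q_G, the follower Larkspur maximises π_L = (434 - q_G - q_L)q_L - 77q_L.
Follower FOC: 357 - q_G - 2q_L = 0, so q_L(q_G) = (357 - q_G)/2.
The leader anticipates this reaction. Substituting into P = 434 - Q gives P = 511/2 - (1/2)q_G, so π_G = (511/2 - (1/2)q_G)q_G - 20q_G.
Maximising: ∂π_G/∂q_G = 471/2 - q_G = 0, giving q_G = 471/2.
Then q_L = (357 - 471/2)/2 = 243/4.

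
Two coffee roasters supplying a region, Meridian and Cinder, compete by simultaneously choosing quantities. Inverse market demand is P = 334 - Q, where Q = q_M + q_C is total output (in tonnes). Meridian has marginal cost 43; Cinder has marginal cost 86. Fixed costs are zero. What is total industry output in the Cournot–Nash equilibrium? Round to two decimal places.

Meridian's profit: π_M = (334 - Q)q_M - (43q_M). Setting ∂π_M/∂q_M = 0: 291 - 2q_M - (q_C) = 0.
Cinder's profit: π_C = (334 - Q)q_C - (86q_C). Setting ∂π_C/∂q_C = 0: 248 - 2q_C - (q_M) = 0.
Rearranging gives the reaction functions q_M = (291 - q_C)/2 and q_C = (248 - q_M)/2.
Substituting one into the other gives q_M = 334/3 and q_C = 205/3.
Total output Q = 334/3 + 205/3 = 539/3.

179.67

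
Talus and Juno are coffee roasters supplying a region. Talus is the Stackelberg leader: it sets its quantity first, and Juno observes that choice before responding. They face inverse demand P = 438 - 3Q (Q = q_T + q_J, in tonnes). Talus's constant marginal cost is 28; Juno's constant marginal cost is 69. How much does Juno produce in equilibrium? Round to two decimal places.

The follower Juno best-responds to any q_T: π_J = (438 - 3Q)q_J - 69q_J.
Setting the follower's marginal profit to zero, 369 - 3q_T - 6q_J = 0, i.e. q_J = (369 - 3q_T)/6.
The leader anticipates this reaction. Substituting into P = 438 - 3Q gives P = 507/2 - (3/2)q_T, so π_T = (507/2 - (3/2)q_T)q_T - 28q_T.
Leader FOC: 451/2 - 3q_T = 0, so q_T = 451/6.
Then q_J = (369 - 3·(451/6))/6 = 287/12.

23.92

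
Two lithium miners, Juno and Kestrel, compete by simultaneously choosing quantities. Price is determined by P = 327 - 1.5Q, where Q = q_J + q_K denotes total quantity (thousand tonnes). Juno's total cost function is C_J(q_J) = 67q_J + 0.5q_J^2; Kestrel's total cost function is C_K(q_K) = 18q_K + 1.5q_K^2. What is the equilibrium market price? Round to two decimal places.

Juno's profit: π_J = (327 - 1.5Q)q_J - (67q_J + (1/2)q_J²). Setting ∂π_J/∂q_J = 0: 260 - 4q_J - (3/2)(q_K) = 0.
Kestrel's profit: π_K = (327 - 1.5Q)q_K - (18q_K + (3/2)q_K²). Setting ∂π_K/∂q_K = 0: 309 - 6q_K - (3/2)(q_J) = 0.
Rearranging gives the reaction functions q_J = (260 - (3/2)q_K)/4 and q_K = (309 - (3/2)q_J)/6.
Solving the pair: q_J = 1462/29, q_K = 1128/29.
Total output Q = 89.3103, so price P = 327 - (3/2)·89.3103 = 193.0345.

193.03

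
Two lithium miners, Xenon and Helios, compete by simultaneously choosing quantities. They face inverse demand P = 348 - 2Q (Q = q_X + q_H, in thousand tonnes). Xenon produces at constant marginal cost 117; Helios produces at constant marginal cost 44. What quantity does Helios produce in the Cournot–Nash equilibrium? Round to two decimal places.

Xenon's profit: π_X = (348 - 2Q)q_X - (117q_X). Setting ∂π_X/∂q_X = 0: 231 - 4q_X - 2(q_H) = 0.
Helios's profit: π_H = (348 - 2Q)q_H - (44q_H). Setting ∂π_H/∂q_H = 0: 304 - 4q_H - 2(q_X) = 0.
Rearranging gives the reaction functions q_X = (231 - 2q_H)/4 and q_H = (304 - 2q_X)/4.
Solving the pair: q_X = 79/3, q_H = 377/6.

62.83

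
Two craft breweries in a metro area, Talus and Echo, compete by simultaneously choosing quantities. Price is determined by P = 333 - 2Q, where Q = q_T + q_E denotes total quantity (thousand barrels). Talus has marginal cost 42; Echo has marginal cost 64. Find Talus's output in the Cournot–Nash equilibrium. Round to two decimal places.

52.17

Talus's profit: π_T = (333 - 2Q)q_T - (42q_T). Setting ∂π_T/∂q_T = 0: 291 - 4q_T - 2(q_E) = 0.
Echo's first-order condition: 269 - 4q_E - 2(q_T) = 0.
Rearranging gives the reaction functions q_T = (291 - 2q_E)/4 and q_E = (269 - 2q_T)/4.
Substituting one into the other gives q_T = 313/6 and q_E = 247/6.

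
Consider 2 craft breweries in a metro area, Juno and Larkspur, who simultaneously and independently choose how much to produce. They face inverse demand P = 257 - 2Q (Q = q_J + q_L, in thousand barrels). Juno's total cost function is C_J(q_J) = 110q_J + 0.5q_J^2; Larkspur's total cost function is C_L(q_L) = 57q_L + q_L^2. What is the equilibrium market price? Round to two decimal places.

Juno's profit: π_J = (257 - 2Q)q_J - (110q_J + (1/2)q_J²). Setting ∂π_J/∂q_J = 0: 147 - 5q_J - 2(q_L) = 0.
Larkspur's profit: π_L = (257 - 2Q)q_L - (57q_L + q_L²). Setting ∂π_L/∂q_L = 0: 200 - 6q_L - 2(q_J) = 0.
So q_J = (147 - 2q_L)/5 and q_L = (200 - 2q_J)/6.
Substituting one into the other gives q_J = 241/13 and q_L = 353/13.
Total output Q = 594/13, so price P = 257 - 2·(594/13) = 165.6154.

165.62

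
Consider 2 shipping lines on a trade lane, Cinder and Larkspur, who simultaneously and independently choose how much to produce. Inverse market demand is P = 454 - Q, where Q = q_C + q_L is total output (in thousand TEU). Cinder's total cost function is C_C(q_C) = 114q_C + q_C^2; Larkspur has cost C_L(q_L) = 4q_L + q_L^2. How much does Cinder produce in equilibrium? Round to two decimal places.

Cinder's profit: π_C = (454 - Q)q_C - (114q_C + q_C²). Setting ∂π_C/∂q_C = 0: 340 - 4q_C - (q_L) = 0.
Larkspur's profit: π_L = (454 - Q)q_L - (4q_L + q_L²). Setting ∂π_L/∂q_L = 0: 450 - 4q_L - (q_C) = 0.
So q_C = (340 - q_L)/4 and q_L = (450 - q_C)/4.
Solving the pair: q_C = 182/3, q_L = 292/3.

60.67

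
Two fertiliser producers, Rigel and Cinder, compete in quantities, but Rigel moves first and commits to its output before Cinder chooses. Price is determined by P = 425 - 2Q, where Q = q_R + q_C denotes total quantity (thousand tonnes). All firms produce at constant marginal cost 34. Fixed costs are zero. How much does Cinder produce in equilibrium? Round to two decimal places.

48.88

Solve by backward induction. Given q_R, the follower Cinder maximises π_C = (425 - 2q_R - 2q_C)q_C - 34q_C.
Setting the follower's marginal profit to zero, 391 - 2q_R - 4q_C = 0, i.e. q_C = (391 - 2q_R)/4.
Rigel substitutes q_C(q_R) into its own profit: π_R = q_R(425 - 2q_R - (391 - 2q_R)/2) - 34q_R = (459/2 - q_R)q_R - 34q_R.
Leader FOC: 391/2 - 2q_R = 0, so q_R = 391/4.
Then q_C = (391 - 2·(391/4))/4 = 391/8.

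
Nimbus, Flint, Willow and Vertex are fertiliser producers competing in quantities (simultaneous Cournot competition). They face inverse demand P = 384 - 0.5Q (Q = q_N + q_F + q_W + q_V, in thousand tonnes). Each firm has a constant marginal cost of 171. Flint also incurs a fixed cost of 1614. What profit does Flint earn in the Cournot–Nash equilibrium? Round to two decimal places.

2015.52

A representative firm's profit is π_i = q_i(384 - 0.5Q) - 171q_i.
First-order condition (treating rivals' output as given): 213 - q_i - (1/2)·Σ_{j≠i} q_j = 0.
By symmetry each firm produces the same amount; substituting Σ_{j≠i} q_j = 3q_i yields q_i = 213/(5/2) = 426/5.
Price P = 384 - (1/2)·(1704/5) = 1068/5.
Flint's profit: (1068/5 - 171)·(426/5) - 1614 = 2015.5200.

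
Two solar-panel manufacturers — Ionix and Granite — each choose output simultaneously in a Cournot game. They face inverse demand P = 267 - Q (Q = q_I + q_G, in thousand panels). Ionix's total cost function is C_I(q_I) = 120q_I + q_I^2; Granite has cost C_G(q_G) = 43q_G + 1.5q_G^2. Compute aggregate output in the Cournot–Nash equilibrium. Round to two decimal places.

Ionix's profit: π_I = (267 - Q)q_I - (120q_I + q_I²). Setting ∂π_I/∂q_I = 0: 147 - 4q_I - (q_G) = 0.
Granite's profit: π_G = (267 - Q)q_G - (43q_G + (3/2)q_G²). Setting ∂π_G/∂q_G = 0: 224 - 5q_G - (q_I) = 0.
So q_I = (147 - q_G)/4 and q_G = (224 - q_I)/5.
Substituting one into the other gives q_I = 511/19 and q_G = 749/19.
Total output Q = 511/19 + 749/19 = 1260/19.

66.32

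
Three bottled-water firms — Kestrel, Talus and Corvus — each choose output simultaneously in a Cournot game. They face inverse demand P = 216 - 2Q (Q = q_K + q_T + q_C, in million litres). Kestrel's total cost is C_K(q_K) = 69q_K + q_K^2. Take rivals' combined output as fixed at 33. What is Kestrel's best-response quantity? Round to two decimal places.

With rivals' combined output fixed at 33, Kestrel's profit is π_K = (216 - 2·33 - 2q_K)q_K - (69q_K + q_K²) = (150 - 2q_K)q_K - (69q_K + q_K²).
∂π_K/∂q_K = 81 - 6q_K = 0, so q_K = 27/2.

13.50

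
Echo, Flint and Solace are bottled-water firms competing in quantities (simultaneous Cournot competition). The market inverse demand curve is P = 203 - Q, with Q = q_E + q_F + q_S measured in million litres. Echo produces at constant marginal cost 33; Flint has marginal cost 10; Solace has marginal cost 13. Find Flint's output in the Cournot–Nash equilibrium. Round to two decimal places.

54.75

Echo's profit: π_E = (203 - Q)q_E - (33q_E). Setting ∂π_E/∂q_E = 0: 170 - 2q_E - (q_F + q_S) = 0.
Flint's first-order condition: 193 - 2q_F - (q_E + q_S) = 0.
Solace's profit: π_S = (203 - Q)q_S - (13q_S). Setting ∂π_S/∂q_S = 0: 190 - 2q_S - (q_E + q_F) = 0.
Adding the 3 first-order conditions: 553 − 4Q = 0, so Q = 553/4.
Back-substituting: q_E = (170 − 553/4) = 127/4, q_F = (193 − 553/4) = 219/4, q_S = (190 − 553/4) = 207/4.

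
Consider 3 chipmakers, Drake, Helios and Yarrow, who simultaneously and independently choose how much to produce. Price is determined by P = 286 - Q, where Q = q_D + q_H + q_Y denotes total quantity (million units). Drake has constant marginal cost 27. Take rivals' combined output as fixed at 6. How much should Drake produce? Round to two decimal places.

126.50

With rivals' combined output fixed at 6, Drake's profit is π_D = (286 - 6 - q_D)q_D - (27q_D) = (280 - q_D)q_D - (27q_D).
∂π_D/∂q_D = 253 - 2q_D = 0, so q_D = 253/2.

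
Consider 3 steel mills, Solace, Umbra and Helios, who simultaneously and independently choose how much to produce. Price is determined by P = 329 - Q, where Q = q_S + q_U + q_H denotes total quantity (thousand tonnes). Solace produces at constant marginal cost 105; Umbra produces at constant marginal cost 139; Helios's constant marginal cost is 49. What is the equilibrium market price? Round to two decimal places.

155.50

Solace's profit: π_S = (329 - Q)q_S - (105q_S). Setting ∂π_S/∂q_S = 0: 224 - 2q_S - (q_U + q_H) = 0.
Umbra's profit: π_U = (329 - Q)q_U - (139q_U). Setting ∂π_U/∂q_U = 0: 190 - 2q_U - (q_S + q_H) = 0.
Helios's first-order condition: 280 - 2q_H - (q_S + q_U) = 0.
Adding the 3 conditions: 694 − 2Q − 2Q = 0, i.e. Q = 347/2.
Back-substituting: q_S = (224 − 347/2) = 101/2, q_U = (190 − 347/2) = 33/2, q_H = (280 − 347/2) = 213/2.
Total output Q = 347/2, so price P = 329 - 347/2 = 311/2.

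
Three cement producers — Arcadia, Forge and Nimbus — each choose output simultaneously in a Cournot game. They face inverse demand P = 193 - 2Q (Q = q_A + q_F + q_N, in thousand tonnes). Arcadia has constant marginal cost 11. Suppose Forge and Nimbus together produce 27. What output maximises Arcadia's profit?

32

With rivals' combined output fixed at 27, Arcadia's profit is π_A = (193 - 2·27 - 2q_A)q_A - (11q_A) = (139 - 2q_A)q_A - (11q_A).
∂π_A/∂q_A = 128 - 4q_A = 0, so q_A = 32.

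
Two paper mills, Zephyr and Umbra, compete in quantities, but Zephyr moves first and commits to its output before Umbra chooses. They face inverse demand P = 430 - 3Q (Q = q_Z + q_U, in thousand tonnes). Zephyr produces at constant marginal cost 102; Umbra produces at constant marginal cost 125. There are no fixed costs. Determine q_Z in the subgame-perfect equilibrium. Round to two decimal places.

Solve by backward induction. Given q_Z, the follower Umbra maximises π_U = (430 - 3q_Z - 3q_U)q_U - 125q_U.
Follower FOC: 305 - 3q_Z - 6q_U = 0, so q_U(q_Z) = (305 - 3q_Z)/6.
The leader anticipates this reaction. Substituting into P = 430 - 3Q gives P = 555/2 - (3/2)q_Z, so π_Z = (555/2 - (3/2)q_Z)q_Z - 102q_Z.
The leader's first-order condition 351/2 - 3q_Z = 0 yields q_Z = 117/2.
Then q_U = (305 - 3·(117/2))/6 = 259/12.

58.50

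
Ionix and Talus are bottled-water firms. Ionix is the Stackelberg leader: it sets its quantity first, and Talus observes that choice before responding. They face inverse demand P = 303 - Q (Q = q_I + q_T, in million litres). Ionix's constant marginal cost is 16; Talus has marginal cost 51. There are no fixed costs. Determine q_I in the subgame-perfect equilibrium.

The follower Talus best-responds to any q_I: π_T = (303 - Q)q_T - 51q_T.
Follower FOC: 252 - q_I - 2q_T = 0, so q_T(q_I) = (252 - q_I)/2.
Ionix substitutes q_T(q_I) into its own profit: π_I = q_I(303 - q_I - (252 - q_I)/2) - 16q_I = (177 - (1/2)q_I)q_I - 16q_I.
The leader's first-order condition 161 - q_I = 0 yields q_I = 161.
Then q_T = (252 - 161)/2 = 91/2.

161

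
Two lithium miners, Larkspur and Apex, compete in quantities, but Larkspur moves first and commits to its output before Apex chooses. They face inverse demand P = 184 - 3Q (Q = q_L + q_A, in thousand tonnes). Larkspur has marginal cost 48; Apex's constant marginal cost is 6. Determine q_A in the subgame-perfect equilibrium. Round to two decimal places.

Solve by backward induction. Given q_L, the follower Apex maximises π_A = (184 - 3q_L - 3q_A)q_A - 6q_A.
∂π_A/∂q_A = 178 - 3q_L - 6q_A = 0 gives the reaction function q_A = (178 - 3q_L)/6.
Larkspur substitutes q_A(q_L) into its own profit: π_L = q_L(184 - 3q_L - (178 - 3q_L)/2) - 48q_L = (95 - (3/2)q_L)q_L - 48q_L.
The leader's first-order condition 47 - 3q_L = 0 yields q_L = 47/3.
Then q_A = (178 - 3·(47/3))/6 = 131/6.

21.83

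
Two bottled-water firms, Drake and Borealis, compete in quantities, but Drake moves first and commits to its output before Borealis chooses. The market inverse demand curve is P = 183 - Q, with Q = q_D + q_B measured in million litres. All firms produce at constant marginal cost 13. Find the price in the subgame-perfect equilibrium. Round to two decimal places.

The follower Borealis best-responds to any q_D: π_B = (183 - Q)q_B - 13q_B.
Follower FOC: 170 - q_D - 2q_B = 0, so q_B(q_D) = (170 - q_D)/2.
The leader anticipates this reaction. Substituting into P = 183 - Q gives P = 98 - (1/2)q_D, so π_D = (98 - (1/2)q_D)q_D - 13q_D.
Leader FOC: 85 - q_D = 0, so q_D = 85.
Then q_B = (170 - 85)/2 = 85/2.
Total output Q = 255/2, so price P = 183 - 255/2 = 111/2.

55.50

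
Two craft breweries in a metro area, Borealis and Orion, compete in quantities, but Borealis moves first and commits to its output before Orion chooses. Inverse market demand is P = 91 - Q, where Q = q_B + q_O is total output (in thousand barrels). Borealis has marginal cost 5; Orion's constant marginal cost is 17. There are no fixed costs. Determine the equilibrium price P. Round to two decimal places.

29.50

Solve by backward induction. Given q_B, the follower Orion maximises π_O = (91 - q_B - q_O)q_O - 17q_O.
Setting the follower's marginal profit to zero, 74 - q_B - 2q_O = 0, i.e. q_O = (74 - q_B)/2.
Borealis substitutes q_O(q_B) into its own profit: π_B = q_B(91 - q_B - (74 - q_B)/2) - 5q_B = (54 - (1/2)q_B)q_B - 5q_B.
Leader FOC: 49 - q_B = 0, so q_B = 49.
Then q_O = (74 - 49)/2 = 25/2.
Total output Q = 123/2, so price P = 91 - 123/2 = 59/2.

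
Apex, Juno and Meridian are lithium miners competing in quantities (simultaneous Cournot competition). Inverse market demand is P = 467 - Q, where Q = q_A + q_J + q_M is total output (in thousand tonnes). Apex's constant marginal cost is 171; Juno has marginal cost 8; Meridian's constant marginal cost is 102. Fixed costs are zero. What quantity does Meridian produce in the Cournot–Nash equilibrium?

Apex's profit: π_A = (467 - Q)q_A - (171q_A). Setting ∂π_A/∂q_A = 0: 296 - 2q_A - (q_J + q_M) = 0.
Juno's first-order condition: 459 - 2q_J - (q_A + q_M) = 0.
Meridian's first-order condition: 365 - 2q_M - (q_A + q_J) = 0.
Adding the 3 first-order conditions: 1120 − 4Q = 0, so Q = 280.
Back-substituting: q_A = (296 − 280) = 16, q_J = (459 − 280) = 179, q_M = (365 − 280) = 85.

85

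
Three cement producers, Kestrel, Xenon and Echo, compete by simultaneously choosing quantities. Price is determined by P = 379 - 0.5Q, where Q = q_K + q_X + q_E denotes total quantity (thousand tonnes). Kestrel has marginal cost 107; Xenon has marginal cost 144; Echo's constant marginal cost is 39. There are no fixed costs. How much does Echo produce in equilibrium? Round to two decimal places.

256.50

Kestrel's profit: π_K = (379 - 0.5Q)q_K - (107q_K). Setting ∂π_K/∂q_K = 0: 272 - q_K - (1/2)(q_X + q_E) = 0.
Xenon's first-order condition: 235 - q_X - (1/2)(q_K + q_E) = 0.
Echo's first-order condition: 340 - q_E - (1/2)(q_K + q_X) = 0.
Summing all 3 equations gives 847 − 2Q = 0, hence Q = 847/2.
Back-substituting: q_K = (272 − 847/4)/(1/2) = 241/2, q_X = (235 − 847/4)/(1/2) = 93/2, q_E = (340 − 847/4)/(1/2) = 513/2.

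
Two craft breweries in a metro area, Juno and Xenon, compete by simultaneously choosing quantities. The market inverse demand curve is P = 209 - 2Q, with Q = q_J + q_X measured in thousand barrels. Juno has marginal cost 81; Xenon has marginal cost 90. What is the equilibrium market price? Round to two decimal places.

126.67

Juno's profit: π_J = (209 - 2Q)q_J - (81q_J). Setting ∂π_J/∂q_J = 0: 128 - 4q_J - 2(q_X) = 0.
Xenon's profit: π_X = (209 - 2Q)q_X - (90q_X). Setting ∂π_X/∂q_X = 0: 119 - 4q_X - 2(q_J) = 0.
Rearranging gives the reaction functions q_J = (128 - 2q_X)/4 and q_X = (119 - 2q_J)/4.
Solving the pair: q_J = 137/6, q_X = 55/3.
Total output Q = 247/6, so price P = 209 - 2·(247/6) = 380/3.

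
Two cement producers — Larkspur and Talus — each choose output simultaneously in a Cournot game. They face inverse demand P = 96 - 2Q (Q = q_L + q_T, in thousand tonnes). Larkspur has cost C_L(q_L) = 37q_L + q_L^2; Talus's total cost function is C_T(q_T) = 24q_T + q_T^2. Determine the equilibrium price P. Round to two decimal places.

63.25

Larkspur's profit: π_L = (96 - 2Q)q_L - (37q_L + q_L²). Setting ∂π_L/∂q_L = 0: 59 - 6q_L - 2(q_T) = 0.
Talus's profit: π_T = (96 - 2Q)q_T - (24q_T + q_T²). Setting ∂π_T/∂q_T = 0: 72 - 6q_T - 2(q_L) = 0.
So q_L = (59 - 2q_T)/6 and q_T = (72 - 2q_L)/6.
Solving the pair: q_L = 105/16, q_T = 157/16.
Total output Q = 131/8, so price P = 96 - 2·(131/8) = 253/4.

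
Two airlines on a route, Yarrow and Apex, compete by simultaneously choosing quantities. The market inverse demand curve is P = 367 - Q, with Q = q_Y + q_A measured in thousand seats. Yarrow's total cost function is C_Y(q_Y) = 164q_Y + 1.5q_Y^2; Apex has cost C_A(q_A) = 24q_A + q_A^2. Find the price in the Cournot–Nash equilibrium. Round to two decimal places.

Yarrow's profit: π_Y = (367 - Q)q_Y - (164q_Y + (3/2)q_Y²). Setting ∂π_Y/∂q_Y = 0: 203 - 5q_Y - (q_A) = 0.
Apex's profit: π_A = (367 - Q)q_A - (24q_A + q_A²). Setting ∂π_A/∂q_A = 0: 343 - 4q_A - (q_Y) = 0.
So q_Y = (203 - q_A)/5 and q_A = (343 - q_Y)/4.
Solving the pair: q_Y = 469/19, q_A = 1512/19.
Total output Q = 1981/19, so price P = 367 - 1981/19 = 262.7368.

262.74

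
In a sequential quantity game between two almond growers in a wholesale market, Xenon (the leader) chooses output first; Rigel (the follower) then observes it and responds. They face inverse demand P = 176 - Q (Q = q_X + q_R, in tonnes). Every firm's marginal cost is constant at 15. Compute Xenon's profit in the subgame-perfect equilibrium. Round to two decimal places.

3240.13

The follower Rigel best-responds to any q_X: π_R = (176 - Q)q_R - 15q_R.
Follower FOC: 161 - q_X - 2q_R = 0, so q_R(q_X) = (161 - q_X)/2.
The leader anticipates this reaction. Substituting into P = 176 - Q gives P = 191/2 - (1/2)q_X, so π_X = (191/2 - (1/2)q_X)q_X - 15q_X.
Leader FOC: 161/2 - q_X = 0, so q_X = 161/2.
Then q_R = (161 - 161/2)/2 = 161/4.
Price P = 176 - 483/4 = 221/4.
Xenon's profit: (221/4 - 15)·(161/2) = 3240.1250.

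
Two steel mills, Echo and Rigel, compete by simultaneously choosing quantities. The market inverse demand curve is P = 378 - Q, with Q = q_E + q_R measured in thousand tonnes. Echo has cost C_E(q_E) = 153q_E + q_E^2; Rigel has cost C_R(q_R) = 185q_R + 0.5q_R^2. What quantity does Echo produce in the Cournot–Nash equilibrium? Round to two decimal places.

Echo's profit: π_E = (378 - Q)q_E - (153q_E + q_E²). Setting ∂π_E/∂q_E = 0: 225 - 4q_E - (q_R) = 0.
Rigel's profit: π_R = (378 - Q)q_R - (185q_R + (1/2)q_R²). Setting ∂π_R/∂q_R = 0: 193 - 3q_R - (q_E) = 0.
So q_E = (225 - q_R)/4 and q_R = (193 - q_E)/3.
Solving the pair: q_E = 482/11, q_R = 547/11.

43.82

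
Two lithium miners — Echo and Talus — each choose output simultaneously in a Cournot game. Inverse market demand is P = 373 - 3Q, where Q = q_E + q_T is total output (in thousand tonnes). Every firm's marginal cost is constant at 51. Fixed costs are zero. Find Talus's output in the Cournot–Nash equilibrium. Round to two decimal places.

A representative firm's profit is π_i = q_i(373 - 3Q) - 51q_i.
First-order condition (treating rivals' output as given): 322 - 6q_i - 3q_j = 0.
With identical firms every q_j equals q_i, so q_j = q_i and 322 = 9q_i, giving q_i = 322/9.

35.78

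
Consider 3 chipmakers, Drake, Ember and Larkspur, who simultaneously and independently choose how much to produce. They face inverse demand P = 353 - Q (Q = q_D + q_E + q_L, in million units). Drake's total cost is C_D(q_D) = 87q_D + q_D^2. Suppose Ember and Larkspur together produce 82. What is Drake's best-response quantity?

With rivals' combined output fixed at 82, Drake's profit is π_D = (353 - 82 - q_D)q_D - (87q_D + q_D²) = (271 - q_D)q_D - (87q_D + q_D²).
∂π_D/∂q_D = 184 - 4q_D = 0, so q_D = 46.

46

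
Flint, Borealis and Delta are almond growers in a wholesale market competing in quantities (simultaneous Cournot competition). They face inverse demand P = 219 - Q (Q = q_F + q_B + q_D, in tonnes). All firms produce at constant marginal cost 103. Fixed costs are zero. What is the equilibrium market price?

132

A representative firm's profit is π_i = q_i(219 - Q) - 103q_i.
First-order condition (treating rivals' output as given): 116 - 2q_i - Σ_{j≠i} q_j = 0.
With identical firms every q_j equals q_i, so Σ_{j≠i} q_j = 2q_i and 116 = 4q_i, giving q_i = 29.
Total output Q = 87, so price P = 219 - 87 = 132.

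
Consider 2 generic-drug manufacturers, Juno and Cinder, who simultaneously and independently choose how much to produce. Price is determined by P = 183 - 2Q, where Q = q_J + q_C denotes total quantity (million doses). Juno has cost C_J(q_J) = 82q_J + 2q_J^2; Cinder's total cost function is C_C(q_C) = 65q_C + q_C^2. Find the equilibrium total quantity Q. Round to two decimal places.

25.27

Juno's profit: π_J = (183 - 2Q)q_J - (82q_J + 2q_J²). Setting ∂π_J/∂q_J = 0: 101 - 8q_J - 2(q_C) = 0.
Cinder's profit: π_C = (183 - 2Q)q_C - (65q_C + q_C²). Setting ∂π_C/∂q_C = 0: 118 - 6q_C - 2(q_J) = 0.
Rearranging gives the reaction functions q_J = (101 - 2q_C)/8 and q_C = (118 - 2q_J)/6.
Substituting one into the other gives q_J = 185/22 and q_C = 371/22.
Total output Q = 185/22 + 371/22 = 278/11.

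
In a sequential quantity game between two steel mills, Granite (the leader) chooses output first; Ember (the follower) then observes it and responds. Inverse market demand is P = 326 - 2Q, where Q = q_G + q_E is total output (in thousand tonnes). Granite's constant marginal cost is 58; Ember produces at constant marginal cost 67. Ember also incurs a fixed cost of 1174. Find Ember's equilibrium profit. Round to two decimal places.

Solve by backward induction. Given q_G, the follower Ember maximises π_E = (326 - 2q_G - 2q_E)q_E - 67q_E.
Follower FOC: 259 - 2q_G - 4q_E = 0, so q_E(q_G) = (259 - 2q_G)/4.
The leader anticipates this reaction. Substituting into P = 326 - 2Q gives P = 393/2 - q_G, so π_G = (393/2 - q_G)q_G - 58q_G.
Maximising: ∂π_G/∂q_G = 277/2 - 2q_G = 0, giving q_G = 277/4.
Then q_E = (259 - 2·(277/4))/4 = 241/8.
Price P = 326 - 2·(795/8) = 509/4.
Ember's profit: (509/4 - 67)·(241/8) - 1174 = 641.0313.

641.03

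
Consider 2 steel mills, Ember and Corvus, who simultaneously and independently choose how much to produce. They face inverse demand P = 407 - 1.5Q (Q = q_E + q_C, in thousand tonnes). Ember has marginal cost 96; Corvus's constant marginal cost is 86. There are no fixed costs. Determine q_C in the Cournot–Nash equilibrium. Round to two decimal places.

73.56

Ember's profit: π_E = (407 - 1.5Q)q_E - (96q_E). Setting ∂π_E/∂q_E = 0: 311 - 3q_E - (3/2)(q_C) = 0.
Corvus's profit: π_C = (407 - 1.5Q)q_C - (86q_C). Setting ∂π_C/∂q_C = 0: 321 - 3q_C - (3/2)(q_E) = 0.
Rearranging gives the reaction functions q_E = (311 - (3/2)q_C)/3 and q_C = (321 - (3/2)q_E)/3.
Substituting one into the other gives q_E = 602/9 and q_C = 662/9.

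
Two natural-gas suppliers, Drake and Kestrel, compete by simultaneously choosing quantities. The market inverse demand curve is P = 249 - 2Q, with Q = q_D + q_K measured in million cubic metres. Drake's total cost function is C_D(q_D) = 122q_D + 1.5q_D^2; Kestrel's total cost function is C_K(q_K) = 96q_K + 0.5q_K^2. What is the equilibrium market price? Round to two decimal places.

175.06

Drake's profit: π_D = (249 - 2Q)q_D - (122q_D + (3/2)q_D²). Setting ∂π_D/∂q_D = 0: 127 - 7q_D - 2(q_K) = 0.
Kestrel's profit: π_K = (249 - 2Q)q_K - (96q_K + (1/2)q_K²). Setting ∂π_K/∂q_K = 0: 153 - 5q_K - 2(q_D) = 0.
So q_D = (127 - 2q_K)/7 and q_K = (153 - 2q_D)/5.
Substituting one into the other gives q_D = 329/31 and q_K = 817/31.
Total output Q = 1146/31, so price P = 249 - 2·(1146/31) = 175.0645.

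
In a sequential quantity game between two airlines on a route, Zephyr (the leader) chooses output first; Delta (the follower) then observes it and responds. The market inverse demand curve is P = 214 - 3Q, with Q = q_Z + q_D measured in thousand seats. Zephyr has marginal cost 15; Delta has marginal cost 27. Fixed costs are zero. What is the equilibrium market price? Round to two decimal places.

67.75

The follower Delta best-responds to any q_Z: π_D = (214 - 3Q)q_D - 27q_D.
Setting the follower's marginal profit to zero, 187 - 3q_Z - 6q_D = 0, i.e. q_D = (187 - 3q_Z)/6.
The leader anticipates this reaction. Substituting into P = 214 - 3Q gives P = 241/2 - (3/2)q_Z, so π_Z = (241/2 - (3/2)q_Z)q_Z - 15q_Z.
Maximising: ∂π_Z/∂q_Z = 211/2 - 3q_Z = 0, giving q_Z = 211/6.
Then q_D = (187 - 3·(211/6))/6 = 163/12.
Total output Q = 195/4, so price P = 214 - 3·(195/4) = 271/4.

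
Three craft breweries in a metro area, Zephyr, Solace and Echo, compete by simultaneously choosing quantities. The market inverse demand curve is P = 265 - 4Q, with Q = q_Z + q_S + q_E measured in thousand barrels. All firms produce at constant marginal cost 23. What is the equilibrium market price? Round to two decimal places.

83.50

Each firm earns π_i = (265 - 4Q)q_i - 23q_i.
Setting ∂π_i/∂q_i = 0 with rivals' quantities fixed: 242 - 8q_i - 4·Σ_{j≠i} q_j = 0.
By symmetry each firm produces the same amount; substituting Σ_{j≠i} q_j = 2q_i yields q_i = 242/16 = 121/8.
Total output Q = 363/8, so price P = 265 - 4·(363/8) = 167/2.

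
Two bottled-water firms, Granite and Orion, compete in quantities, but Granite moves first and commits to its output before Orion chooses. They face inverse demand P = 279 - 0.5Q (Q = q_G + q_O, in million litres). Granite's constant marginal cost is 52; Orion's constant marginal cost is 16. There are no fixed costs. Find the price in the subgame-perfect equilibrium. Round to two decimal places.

Solve by backward induction. Given q_G, the follower Orion maximises π_O = (279 - (1/2)q_G - (1/2)q_O)q_O - 16q_O.
Follower FOC: 263 - (1/2)q_G - q_O = 0, so q_O(q_G) = (263 - (1/2)q_G).
Granite substitutes q_O(q_G) into its own profit: π_G = q_G(279 - (1/2)q_G - (263 - (1/2)q_G)/2) - 52q_G = (295/2 - (1/4)q_G)q_G - 52q_G.
The leader's first-order condition 191/2 - (1/2)q_G = 0 yields q_G = 191.
Then q_O = (263 - (1/2)·191) = 335/2.
Total output Q = 717/2, so price P = 279 - (1/2)·(717/2) = 399/4.

99.75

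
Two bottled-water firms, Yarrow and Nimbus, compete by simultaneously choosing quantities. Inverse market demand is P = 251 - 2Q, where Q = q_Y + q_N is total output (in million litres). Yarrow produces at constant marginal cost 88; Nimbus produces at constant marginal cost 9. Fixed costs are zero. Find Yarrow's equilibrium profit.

Yarrow's profit: π_Y = (251 - 2Q)q_Y - (88q_Y). Setting ∂π_Y/∂q_Y = 0: 163 - 4q_Y - 2(q_N) = 0.
Nimbus's profit: π_N = (251 - 2Q)q_N - (9q_N). Setting ∂π_N/∂q_N = 0: 242 - 4q_N - 2(q_Y) = 0.
So q_Y = (163 - 2q_N)/4 and q_N = (242 - 2q_Y)/4.
Solving the pair: q_Y = 14, q_N = 107/2.
Price P = 251 - 2·(135/2) = 116.
Yarrow's profit: (116 - 88)·14 = 392.

392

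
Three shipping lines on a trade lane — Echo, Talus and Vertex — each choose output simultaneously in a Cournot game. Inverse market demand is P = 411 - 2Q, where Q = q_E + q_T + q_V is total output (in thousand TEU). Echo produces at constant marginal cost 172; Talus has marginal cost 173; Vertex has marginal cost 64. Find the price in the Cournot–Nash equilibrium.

205

Echo's profit: π_E = (411 - 2Q)q_E - (172q_E). Setting ∂π_E/∂q_E = 0: 239 - 4q_E - 2(q_T + q_V) = 0.
Talus's profit: π_T = (411 - 2Q)q_T - (173q_T). Setting ∂π_T/∂q_T = 0: 238 - 4q_T - 2(q_E + q_V) = 0.
Vertex's profit: π_V = (411 - 2Q)q_V - (64q_V). Setting ∂π_V/∂q_V = 0: 347 - 4q_V - 2(q_E + q_T) = 0.
Adding the 3 first-order conditions: 824 − 8Q = 0, so Q = 103.
Back-substituting: q_E = (239 − 206)/2 = 33/2, q_T = (238 − 206)/2 = 16, q_V = (347 − 206)/2 = 141/2.
Total output Q = 103, so price P = 411 - 2·103 = 205.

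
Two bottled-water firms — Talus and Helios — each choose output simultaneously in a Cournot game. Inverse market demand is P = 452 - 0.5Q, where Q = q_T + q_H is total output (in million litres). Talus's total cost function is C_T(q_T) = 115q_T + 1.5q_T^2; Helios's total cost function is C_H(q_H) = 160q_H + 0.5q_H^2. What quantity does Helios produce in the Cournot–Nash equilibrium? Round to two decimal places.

Talus's profit: π_T = (452 - 0.5Q)q_T - (115q_T + (3/2)q_T²). Setting ∂π_T/∂q_T = 0: 337 - 4q_T - (1/2)(q_H) = 0.
Helios's profit: π_H = (452 - 0.5Q)q_H - (160q_H + (1/2)q_H²). Setting ∂π_H/∂q_H = 0: 292 - 2q_H - (1/2)(q_T) = 0.
Best responses: q_T = (337 - (1/2)q_H)/4, q_H = (292 - (1/2)q_T)/2.
Substituting one into the other gives q_T = 68.1290 and q_H = 128.9677.

128.97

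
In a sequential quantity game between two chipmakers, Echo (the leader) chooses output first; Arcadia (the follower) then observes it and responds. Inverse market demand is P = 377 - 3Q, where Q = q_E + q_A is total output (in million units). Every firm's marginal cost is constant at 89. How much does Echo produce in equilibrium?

48

Solve by backward induction. Given q_E, the follower Arcadia maximises π_A = (377 - 3q_E - 3q_A)q_A - 89q_A.
Setting the follower's marginal profit to zero, 288 - 3q_E - 6q_A = 0, i.e. q_A = (288 - 3q_E)/6.
The leader anticipates this reaction. Substituting into P = 377 - 3Q gives P = 233 - (3/2)q_E, so π_E = (233 - (3/2)q_E)q_E - 89q_E.
Maximising: ∂π_E/∂q_E = 144 - 3q_E = 0, giving q_E = 48.
Then q_A = (288 - 3·48)/6 = 24.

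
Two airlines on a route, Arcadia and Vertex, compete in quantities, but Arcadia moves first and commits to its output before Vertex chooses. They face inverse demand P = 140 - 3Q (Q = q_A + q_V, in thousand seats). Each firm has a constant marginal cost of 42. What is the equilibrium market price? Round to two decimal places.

66.50

The follower Vertex best-responds to any q_A: π_V = (140 - 3Q)q_V - 42q_V.
∂π_V/∂q_V = 98 - 3q_A - 6q_V = 0 gives the reaction function q_V = (98 - 3q_A)/6.
The leader anticipates this reaction. Substituting into P = 140 - 3Q gives P = 91 - (3/2)q_A, so π_A = (91 - (3/2)q_A)q_A - 42q_A.
Leader FOC: 49 - 3q_A = 0, so q_A = 49/3.
Then q_V = (98 - 3·(49/3))/6 = 49/6.
Total output Q = 49/2, so price P = 140 - 3·(49/2) = 133/2.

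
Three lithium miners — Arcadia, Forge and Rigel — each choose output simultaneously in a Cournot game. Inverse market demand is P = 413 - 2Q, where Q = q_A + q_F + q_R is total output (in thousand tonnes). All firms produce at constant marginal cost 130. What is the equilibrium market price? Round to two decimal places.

200.75

A representative firm's profit is π_i = q_i(413 - 2Q) - 130q_i.
First-order condition (treating rivals' output as given): 283 - 4q_i - 2·Σ_{j≠i} q_j = 0.
By symmetry each firm produces the same amount; substituting Σ_{j≠i} q_j = 2q_i yields q_i = 283/8.
Total output Q = 849/8, so price P = 413 - 2·(849/8) = 803/4.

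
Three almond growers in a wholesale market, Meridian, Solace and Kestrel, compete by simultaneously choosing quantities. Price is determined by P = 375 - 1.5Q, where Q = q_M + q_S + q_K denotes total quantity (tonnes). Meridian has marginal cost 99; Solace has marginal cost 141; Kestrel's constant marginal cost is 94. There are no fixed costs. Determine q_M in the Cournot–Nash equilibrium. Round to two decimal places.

52.17

Meridian's profit: π_M = (375 - 1.5Q)q_M - (99q_M). Setting ∂π_M/∂q_M = 0: 276 - 3q_M - (3/2)(q_S + q_K) = 0.
Solace's profit: π_S = (375 - 1.5Q)q_S - (141q_S). Setting ∂π_S/∂q_S = 0: 234 - 3q_S - (3/2)(q_M + q_K) = 0.
Kestrel's profit: π_K = (375 - 1.5Q)q_K - (94q_K). Setting ∂π_K/∂q_K = 0: 281 - 3q_K - (3/2)(q_M + q_S) = 0.
Summing all 3 equations gives 791 − 6Q = 0, hence Q = 791/6.
Back-substituting: q_M = (276 − 791/4)/(3/2) = 313/6, q_S = (234 − 791/4)/(3/2) = 145/6, q_K = (281 − 791/4)/(3/2) = 111/2.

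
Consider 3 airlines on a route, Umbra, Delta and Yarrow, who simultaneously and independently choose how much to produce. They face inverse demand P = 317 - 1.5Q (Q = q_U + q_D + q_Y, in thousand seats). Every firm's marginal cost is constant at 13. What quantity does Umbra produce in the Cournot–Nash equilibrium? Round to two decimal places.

50.67

Each firm earns π_i = (317 - 1.5Q)q_i - 13q_i.
First-order condition (treating rivals' output as given): 304 - 3q_i - (3/2)·Σ_{j≠i} q_j = 0.
With identical firms every q_j equals q_i, so Σ_{j≠i} q_j = 2q_i and 304 = 6q_i, giving q_i = 152/3.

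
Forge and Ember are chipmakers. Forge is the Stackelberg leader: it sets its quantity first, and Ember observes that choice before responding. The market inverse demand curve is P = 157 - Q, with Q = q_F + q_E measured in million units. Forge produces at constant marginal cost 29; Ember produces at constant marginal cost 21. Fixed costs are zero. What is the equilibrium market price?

Solve by backward induction. Given q_F, the follower Ember maximises π_E = (157 - q_F - q_E)q_E - 21q_E.
∂π_E/∂q_E = 136 - q_F - 2q_E = 0 gives the reaction function q_E = (136 - q_F)/2.
The leader anticipates this reaction. Substituting into P = 157 - Q gives P = 89 - (1/2)q_F, so π_F = (89 - (1/2)q_F)q_F - 29q_F.
Maximising: ∂π_F/∂q_F = 60 - q_F = 0, giving q_F = 60.
Then q_E = (136 - 60)/2 = 38.
Total output Q = 98, so price P = 157 - 98 = 59.

59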